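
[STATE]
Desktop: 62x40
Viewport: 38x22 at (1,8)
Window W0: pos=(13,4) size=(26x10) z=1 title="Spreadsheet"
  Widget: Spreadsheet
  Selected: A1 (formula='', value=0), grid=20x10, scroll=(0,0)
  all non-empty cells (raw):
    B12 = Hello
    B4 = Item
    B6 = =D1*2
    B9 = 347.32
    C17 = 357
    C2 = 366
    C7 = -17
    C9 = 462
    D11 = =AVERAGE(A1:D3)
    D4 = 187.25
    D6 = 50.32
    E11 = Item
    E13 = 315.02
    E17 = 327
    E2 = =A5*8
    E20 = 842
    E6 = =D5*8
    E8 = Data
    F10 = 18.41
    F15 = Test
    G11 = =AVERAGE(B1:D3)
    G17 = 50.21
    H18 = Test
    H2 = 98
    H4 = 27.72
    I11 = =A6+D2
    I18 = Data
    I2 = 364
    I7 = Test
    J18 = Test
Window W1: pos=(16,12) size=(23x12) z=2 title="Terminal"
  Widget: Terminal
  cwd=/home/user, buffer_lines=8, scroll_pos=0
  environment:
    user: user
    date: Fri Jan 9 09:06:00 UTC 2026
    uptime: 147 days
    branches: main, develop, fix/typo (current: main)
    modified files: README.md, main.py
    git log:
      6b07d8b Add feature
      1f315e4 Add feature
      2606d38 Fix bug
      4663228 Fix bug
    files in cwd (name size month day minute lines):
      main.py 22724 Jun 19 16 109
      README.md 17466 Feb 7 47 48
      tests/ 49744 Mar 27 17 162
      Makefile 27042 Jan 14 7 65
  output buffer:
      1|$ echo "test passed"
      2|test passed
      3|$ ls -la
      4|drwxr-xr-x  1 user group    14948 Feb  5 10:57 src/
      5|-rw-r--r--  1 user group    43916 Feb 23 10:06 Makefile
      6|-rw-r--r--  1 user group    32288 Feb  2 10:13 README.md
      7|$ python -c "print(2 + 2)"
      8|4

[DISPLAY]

            ┃       A       B       C┃
            ┃------------------------┃
            ┃  1      [0]       0    ┃
            ┃  2        0       0    ┃
            ┃  ┏━━━━━━━━━━━━━━━━━━━━━┓
            ┗━━┃ Terminal            ┃
               ┠─────────────────────┨
               ┃$ echo "test passed" ┃
               ┃test passed          ┃
               ┃$ ls -la             ┃
               ┃drwxr-xr-x  1 user gr┃
               ┃-rw-r--r--  1 user gr┃
               ┃-rw-r--r--  1 user gr┃
               ┃$ python -c "print(2 ┃
               ┃4                    ┃
               ┗━━━━━━━━━━━━━━━━━━━━━┛
                                      
                                      
                                      
                                      
                                      
                                      


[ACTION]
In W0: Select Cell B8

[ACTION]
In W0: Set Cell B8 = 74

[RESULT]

            ┃       A       B       C┃
            ┃------------------------┃
            ┃  1        0       0    ┃
            ┃  2        0       0    ┃
            ┃  ┏━━━━━━━━━━━━━━━━━━━━━┓
            ┗━━┃ Terminal            ┃
               ┠─────────────────────┨
               ┃$ echo "test passed" ┃
               ┃test passed          ┃
               ┃$ ls -la             ┃
               ┃drwxr-xr-x  1 user gr┃
               ┃-rw-r--r--  1 user gr┃
               ┃-rw-r--r--  1 user gr┃
               ┃$ python -c "print(2 ┃
               ┃4                    ┃
               ┗━━━━━━━━━━━━━━━━━━━━━┛
                                      
                                      
                                      
                                      
                                      
                                      


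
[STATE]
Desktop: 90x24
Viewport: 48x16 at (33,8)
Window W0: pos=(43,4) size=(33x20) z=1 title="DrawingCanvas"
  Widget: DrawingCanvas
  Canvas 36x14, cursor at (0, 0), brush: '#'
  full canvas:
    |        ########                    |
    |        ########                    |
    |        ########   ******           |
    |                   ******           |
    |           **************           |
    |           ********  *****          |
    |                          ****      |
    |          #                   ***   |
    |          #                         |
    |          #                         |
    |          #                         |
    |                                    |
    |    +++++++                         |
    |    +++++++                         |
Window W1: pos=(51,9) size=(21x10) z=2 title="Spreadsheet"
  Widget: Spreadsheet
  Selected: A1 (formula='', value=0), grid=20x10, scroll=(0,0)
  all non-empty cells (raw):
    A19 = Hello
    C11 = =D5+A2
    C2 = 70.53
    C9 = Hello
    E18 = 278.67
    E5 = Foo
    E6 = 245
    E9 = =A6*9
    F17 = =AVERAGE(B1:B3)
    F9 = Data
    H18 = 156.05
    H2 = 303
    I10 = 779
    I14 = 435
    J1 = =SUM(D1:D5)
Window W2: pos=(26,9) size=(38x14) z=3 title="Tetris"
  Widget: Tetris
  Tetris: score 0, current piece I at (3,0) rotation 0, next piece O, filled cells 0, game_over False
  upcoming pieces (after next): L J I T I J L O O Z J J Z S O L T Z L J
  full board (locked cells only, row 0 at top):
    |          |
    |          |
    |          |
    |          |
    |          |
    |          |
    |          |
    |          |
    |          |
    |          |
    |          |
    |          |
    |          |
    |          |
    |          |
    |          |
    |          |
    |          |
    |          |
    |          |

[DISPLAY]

          ┃        ########               ┃     
━━━━━━━━━━━━━━━━━━━━━━━━━━━━━━┓━━━━━━━┓   ┃     
s                             ┃       ┃   ┃     
──────────────────────────────┨───────┨   ┃     
    │Next:                    ┃       ┃   ┃     
    │▓▓                       ┃   B   ┃** ┃     
    │▓▓                       ┃-------┃  *┃     
    │                         ┃       ┃   ┃     
    │                         ┃       ┃   ┃     
    │                         ┃       ┃   ┃     
    │Score:                   ┃━━━━━━━┛   ┃     
    │0                        ┃           ┃     
    │                         ┃           ┃     
    │                         ┃           ┃     
━━━━━━━━━━━━━━━━━━━━━━━━━━━━━━┛           ┃     
          ┗━━━━━━━━━━━━━━━━━━━━━━━━━━━━━━━┛     


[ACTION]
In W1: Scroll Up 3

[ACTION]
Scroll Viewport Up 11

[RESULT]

                                                
                                                
                                                
                                                
          ┏━━━━━━━━━━━━━━━━━━━━━━━━━━━━━━━┓     
          ┃ DrawingCanvas                 ┃     
          ┠───────────────────────────────┨     
          ┃+       ########               ┃     
          ┃        ########               ┃     
━━━━━━━━━━━━━━━━━━━━━━━━━━━━━━┓━━━━━━━┓   ┃     
s                             ┃       ┃   ┃     
──────────────────────────────┨───────┨   ┃     
    │Next:                    ┃       ┃   ┃     
    │▓▓                       ┃   B   ┃** ┃     
    │▓▓                       ┃-------┃  *┃     
    │                         ┃       ┃   ┃     


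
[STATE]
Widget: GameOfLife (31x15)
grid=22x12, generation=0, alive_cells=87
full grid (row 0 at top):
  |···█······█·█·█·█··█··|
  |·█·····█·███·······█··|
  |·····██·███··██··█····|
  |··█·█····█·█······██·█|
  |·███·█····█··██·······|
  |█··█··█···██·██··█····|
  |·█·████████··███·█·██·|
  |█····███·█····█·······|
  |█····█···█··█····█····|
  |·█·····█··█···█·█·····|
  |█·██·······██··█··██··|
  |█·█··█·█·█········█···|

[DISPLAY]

Gen: 0                         
···█······█·█·█·█··█··         
·█·····█·███·······█··         
·····██·███··██··█····         
··█·█····█·█······██·█         
·███·█····█··██·······         
█··█··█···██·██··█····         
·█·████████··███·█·██·         
█····███·█····█·······         
█····█···█··█····█····         
·█·····█··█···█·█·····         
█·██·······██··█··██··         
█·█··█·█·█········█···         
                               
                               


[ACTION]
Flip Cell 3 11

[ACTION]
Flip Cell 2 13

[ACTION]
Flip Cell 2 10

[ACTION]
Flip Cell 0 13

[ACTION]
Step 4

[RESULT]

Gen: 4                         
·········█···███······         
········██·█······██··         
·······█··███···██·█··         
··██···█████······█···         
█·······█·█·█··█······         
··██··············██··         
·············███·█··█·         
·········█····██·█·█··         
·······█·█············         
······█····█··███·····         
·█·····█····█·███·····         
·██·····█···█··█······         
                               
                               


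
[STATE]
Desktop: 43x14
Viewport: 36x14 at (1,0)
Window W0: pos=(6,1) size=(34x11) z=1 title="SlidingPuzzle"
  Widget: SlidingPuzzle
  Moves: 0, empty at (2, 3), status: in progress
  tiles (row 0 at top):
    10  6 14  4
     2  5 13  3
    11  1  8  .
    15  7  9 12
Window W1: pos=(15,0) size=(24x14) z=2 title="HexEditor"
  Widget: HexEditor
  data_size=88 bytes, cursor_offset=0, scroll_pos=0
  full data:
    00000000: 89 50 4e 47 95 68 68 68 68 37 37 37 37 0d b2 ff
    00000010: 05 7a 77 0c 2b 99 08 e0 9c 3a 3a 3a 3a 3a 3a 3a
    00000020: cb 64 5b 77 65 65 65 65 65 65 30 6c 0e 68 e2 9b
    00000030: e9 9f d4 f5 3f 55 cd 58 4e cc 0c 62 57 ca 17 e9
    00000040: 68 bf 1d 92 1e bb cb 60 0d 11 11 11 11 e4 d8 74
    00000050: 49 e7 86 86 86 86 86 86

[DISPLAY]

              ┏━━━━━━━━━━━━━━━━━━━━━
     ┏━━━━━━━━┃ HexEditor           
     ┃ Sliding┠─────────────────────
     ┠────────┃00000000  89 50 4e 47
     ┃┌────┬──┃00000010  05 7a 77 0c
     ┃│ 10 │  ┃00000020  cb 64 5b 77
     ┃├────┼──┃00000030  e9 9f d4 f5
     ┃│  2 │  ┃00000040  68 bf 1d 92
     ┃├────┼──┃00000050  49 e7 86 86
     ┃│ 11 │  ┃                     
     ┃├────┼──┃                     
     ┗━━━━━━━━┃                     
              ┃                     
              ┗━━━━━━━━━━━━━━━━━━━━━


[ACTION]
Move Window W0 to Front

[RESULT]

              ┏━━━━━━━━━━━━━━━━━━━━━
     ┏━━━━━━━━━━━━━━━━━━━━━━━━━━━━━━
     ┃ SlidingPuzzle                
     ┠──────────────────────────────
     ┃┌────┬────┬────┬────┐         
     ┃│ 10 │  6 │ 14 │  4 │         
     ┃├────┼────┼────┼────┤         
     ┃│  2 │  5 │ 13 │  3 │         
     ┃├────┼────┼────┼────┤         
     ┃│ 11 │  1 │  8 │    │         
     ┃├────┼────┼────┼────┤         
     ┗━━━━━━━━━━━━━━━━━━━━━━━━━━━━━━
              ┃                     
              ┗━━━━━━━━━━━━━━━━━━━━━


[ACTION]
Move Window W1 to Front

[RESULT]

              ┏━━━━━━━━━━━━━━━━━━━━━
     ┏━━━━━━━━┃ HexEditor           
     ┃ Sliding┠─────────────────────
     ┠────────┃00000000  89 50 4e 47
     ┃┌────┬──┃00000010  05 7a 77 0c
     ┃│ 10 │  ┃00000020  cb 64 5b 77
     ┃├────┼──┃00000030  e9 9f d4 f5
     ┃│  2 │  ┃00000040  68 bf 1d 92
     ┃├────┼──┃00000050  49 e7 86 86
     ┃│ 11 │  ┃                     
     ┃├────┼──┃                     
     ┗━━━━━━━━┃                     
              ┃                     
              ┗━━━━━━━━━━━━━━━━━━━━━


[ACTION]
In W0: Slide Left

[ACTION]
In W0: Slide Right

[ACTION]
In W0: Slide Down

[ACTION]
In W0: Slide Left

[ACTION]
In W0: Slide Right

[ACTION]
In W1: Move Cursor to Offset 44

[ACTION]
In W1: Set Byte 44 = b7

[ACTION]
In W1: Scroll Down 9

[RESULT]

              ┏━━━━━━━━━━━━━━━━━━━━━
     ┏━━━━━━━━┃ HexEditor           
     ┃ Sliding┠─────────────────────
     ┠────────┃00000050  49 e7 86 86
     ┃┌────┬──┃                     
     ┃│ 10 │  ┃                     
     ┃├────┼──┃                     
     ┃│  2 │  ┃                     
     ┃├────┼──┃                     
     ┃│ 11 │  ┃                     
     ┃├────┼──┃                     
     ┗━━━━━━━━┃                     
              ┃                     
              ┗━━━━━━━━━━━━━━━━━━━━━


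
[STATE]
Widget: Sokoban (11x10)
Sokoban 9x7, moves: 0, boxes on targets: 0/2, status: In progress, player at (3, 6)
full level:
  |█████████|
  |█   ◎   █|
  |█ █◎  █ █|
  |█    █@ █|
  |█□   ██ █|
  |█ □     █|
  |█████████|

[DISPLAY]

█████████  
█   ◎   █  
█ █◎  █ █  
█    █@ █  
█□   ██ █  
█ □     █  
█████████  
Moves: 0  0
           
           


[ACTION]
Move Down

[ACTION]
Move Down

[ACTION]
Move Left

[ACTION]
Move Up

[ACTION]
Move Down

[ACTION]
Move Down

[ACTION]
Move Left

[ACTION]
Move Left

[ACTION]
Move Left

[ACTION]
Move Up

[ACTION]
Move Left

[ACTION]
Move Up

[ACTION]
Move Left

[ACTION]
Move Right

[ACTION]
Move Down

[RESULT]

█████████  
█   ◎   █  
█ █◎  █ █  
█    █  █  
█□   ██@█  
█ □     █  
█████████  
Moves: 2  0
           
           


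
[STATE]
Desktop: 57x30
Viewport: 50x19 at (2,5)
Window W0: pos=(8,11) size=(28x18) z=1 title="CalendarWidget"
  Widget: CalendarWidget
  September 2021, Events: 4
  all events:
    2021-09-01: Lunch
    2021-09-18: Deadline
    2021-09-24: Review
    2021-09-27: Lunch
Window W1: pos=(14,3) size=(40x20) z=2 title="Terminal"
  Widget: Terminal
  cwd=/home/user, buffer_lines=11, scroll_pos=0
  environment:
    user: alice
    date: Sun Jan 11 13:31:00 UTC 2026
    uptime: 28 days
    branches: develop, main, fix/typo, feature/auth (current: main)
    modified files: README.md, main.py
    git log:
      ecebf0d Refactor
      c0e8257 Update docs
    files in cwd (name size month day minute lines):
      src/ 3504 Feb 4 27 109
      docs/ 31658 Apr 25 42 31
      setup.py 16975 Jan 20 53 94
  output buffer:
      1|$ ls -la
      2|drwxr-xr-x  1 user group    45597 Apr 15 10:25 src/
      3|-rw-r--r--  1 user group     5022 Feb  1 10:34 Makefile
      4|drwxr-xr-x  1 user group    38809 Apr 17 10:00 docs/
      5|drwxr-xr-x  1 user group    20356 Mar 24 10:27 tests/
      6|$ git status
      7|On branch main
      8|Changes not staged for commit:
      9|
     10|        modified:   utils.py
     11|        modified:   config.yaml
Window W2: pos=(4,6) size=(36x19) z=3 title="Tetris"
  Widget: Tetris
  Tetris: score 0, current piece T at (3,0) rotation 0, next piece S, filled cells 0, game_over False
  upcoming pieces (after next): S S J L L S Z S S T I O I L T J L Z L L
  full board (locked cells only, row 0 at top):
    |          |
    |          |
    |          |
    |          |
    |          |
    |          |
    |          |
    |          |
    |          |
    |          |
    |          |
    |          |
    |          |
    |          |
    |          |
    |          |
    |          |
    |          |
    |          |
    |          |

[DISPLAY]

            ┠─────────────────────────────────────
  ┏━━━━━━━━━━━━━━━━━━━━━━━━━━━━━━━━━━┓            
  ┃ Tetris                           ┃   45597 Apr
  ┠──────────────────────────────────┨    5022 Feb
  ┃          │Next:                  ┃   38809 Apr
  ┃          │ ░░                    ┃   20356 Mar
  ┃          │░░                     ┃            
  ┃          │                       ┃            
  ┃          │                       ┃mmit:       
  ┃          │                       ┃            
  ┃          │Score:                 ┃.py         
  ┃          │0                      ┃g.yaml      
  ┃          │                       ┃            
  ┃          │                       ┃            
  ┃          │                       ┃            
  ┃          │                       ┃            
  ┃          │                       ┃            
  ┃          │                       ┃━━━━━━━━━━━━
  ┃          │                       ┃            


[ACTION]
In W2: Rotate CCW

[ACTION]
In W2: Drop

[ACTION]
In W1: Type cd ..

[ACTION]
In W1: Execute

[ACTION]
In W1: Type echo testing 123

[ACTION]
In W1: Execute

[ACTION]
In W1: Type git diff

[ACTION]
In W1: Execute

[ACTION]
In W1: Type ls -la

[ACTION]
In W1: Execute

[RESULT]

            ┠─────────────────────────────────────
  ┏━━━━━━━━━━━━━━━━━━━━━━━━━━━━━━━━━━┓            
  ┃ Tetris                           ┃            
  ┠──────────────────────────────────┨            
  ┃          │Next:                  ┃            
  ┃          │ ░░                    ┃            
  ┃          │░░                     ┃in.py       
  ┃          │                       ┃            
  ┃          │                       ┃            
  ┃          │                       ┃            
  ┃          │Score:                 ┃            
  ┃          │0                      ┃            
  ┃          │                       ┃            
  ┃          │                       ┃     3504 Fe
  ┃          │                       ┃    31658 Ap
  ┃          │                       ┃    16975 Ja
  ┃          │                       ┃            
  ┃          │                       ┃━━━━━━━━━━━━
  ┃          │                       ┃            


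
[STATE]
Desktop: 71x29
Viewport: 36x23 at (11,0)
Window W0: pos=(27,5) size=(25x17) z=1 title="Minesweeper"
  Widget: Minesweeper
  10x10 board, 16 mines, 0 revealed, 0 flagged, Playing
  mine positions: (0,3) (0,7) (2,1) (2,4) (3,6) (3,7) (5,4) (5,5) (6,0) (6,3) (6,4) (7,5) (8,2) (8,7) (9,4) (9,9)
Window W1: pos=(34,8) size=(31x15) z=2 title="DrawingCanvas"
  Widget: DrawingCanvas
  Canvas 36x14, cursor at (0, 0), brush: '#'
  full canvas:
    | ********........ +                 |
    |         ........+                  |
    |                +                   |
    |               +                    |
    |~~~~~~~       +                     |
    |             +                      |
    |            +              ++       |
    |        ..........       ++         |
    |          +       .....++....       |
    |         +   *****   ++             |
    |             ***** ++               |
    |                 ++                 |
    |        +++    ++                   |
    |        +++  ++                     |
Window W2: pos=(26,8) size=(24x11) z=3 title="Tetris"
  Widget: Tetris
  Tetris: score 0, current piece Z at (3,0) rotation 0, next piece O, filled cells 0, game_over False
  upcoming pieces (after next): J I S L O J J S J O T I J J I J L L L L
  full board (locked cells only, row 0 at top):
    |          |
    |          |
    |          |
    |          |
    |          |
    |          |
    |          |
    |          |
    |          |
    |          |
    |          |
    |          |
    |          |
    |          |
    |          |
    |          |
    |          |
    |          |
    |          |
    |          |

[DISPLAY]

                                    
                                    
                                    
                                    
                                    
                ┏━━━━━━━━━━━━━━━━━━━
                ┃ Minesweeper       
                ┠───────────────────
               ┏━━━━━━━━━━━━━━━━━━━━
               ┃ Tetris             
               ┠────────────────────
               ┃          │Next:    
               ┃          │▓▓       
               ┃          │▓▓       
               ┃          │         
               ┃          │         
               ┃          │         
               ┃          │Score:   
               ┗━━━━━━━━━━━━━━━━━━━━
                ┃      ┃          + 
                ┃      ┃         +  
                ┗━━━━━━┃            
                       ┗━━━━━━━━━━━━


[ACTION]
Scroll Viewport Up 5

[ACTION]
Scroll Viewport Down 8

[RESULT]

                ┃ Minesweeper       
                ┠───────────────────
               ┏━━━━━━━━━━━━━━━━━━━━
               ┃ Tetris             
               ┠────────────────────
               ┃          │Next:    
               ┃          │▓▓       
               ┃          │▓▓       
               ┃          │         
               ┃          │         
               ┃          │         
               ┃          │Score:   
               ┗━━━━━━━━━━━━━━━━━━━━
                ┃      ┃          + 
                ┃      ┃         +  
                ┗━━━━━━┃            
                       ┗━━━━━━━━━━━━
                                    
                                    
                                    
                                    
                                    
                                    


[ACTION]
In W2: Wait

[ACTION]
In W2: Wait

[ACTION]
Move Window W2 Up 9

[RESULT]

               ┃          │         
               ┃          │         
               ┃          │         
               ┃          │Score:   
               ┗━━━━━━━━━━━━━━━━━━━━
                ┃■■■■■■┃+********...
                ┃■■■■■■┃         ...
                ┃■■■■■■┃            
                ┃■■■■■■┃            
                ┃■■■■■■┃~~~~~~~     
                ┃■■■■■■┃            
                ┃■■■■■■┃            
                ┃      ┃        ....
                ┃      ┃          + 
                ┃      ┃         +  
                ┗━━━━━━┃            
                       ┗━━━━━━━━━━━━
                                    
                                    
                                    
                                    
                                    
                                    


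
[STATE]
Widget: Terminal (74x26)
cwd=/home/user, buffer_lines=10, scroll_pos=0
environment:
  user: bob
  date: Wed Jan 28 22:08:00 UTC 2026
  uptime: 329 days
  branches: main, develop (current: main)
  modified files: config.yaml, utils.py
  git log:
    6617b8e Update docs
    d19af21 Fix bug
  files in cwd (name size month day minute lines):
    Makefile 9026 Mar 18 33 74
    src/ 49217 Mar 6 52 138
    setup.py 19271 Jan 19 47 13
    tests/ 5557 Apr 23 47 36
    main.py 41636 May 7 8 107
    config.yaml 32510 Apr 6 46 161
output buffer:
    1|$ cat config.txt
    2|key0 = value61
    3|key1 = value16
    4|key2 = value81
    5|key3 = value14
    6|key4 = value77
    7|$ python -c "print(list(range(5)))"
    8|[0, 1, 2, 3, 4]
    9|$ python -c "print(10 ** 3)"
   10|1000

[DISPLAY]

$ cat config.txt                                                          
key0 = value61                                                            
key1 = value16                                                            
key2 = value81                                                            
key3 = value14                                                            
key4 = value77                                                            
$ python -c "print(list(range(5)))"                                       
[0, 1, 2, 3, 4]                                                           
$ python -c "print(10 ** 3)"                                              
1000                                                                      
$ █                                                                       
                                                                          
                                                                          
                                                                          
                                                                          
                                                                          
                                                                          
                                                                          
                                                                          
                                                                          
                                                                          
                                                                          
                                                                          
                                                                          
                                                                          
                                                                          


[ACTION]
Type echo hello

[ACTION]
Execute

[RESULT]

$ cat config.txt                                                          
key0 = value61                                                            
key1 = value16                                                            
key2 = value81                                                            
key3 = value14                                                            
key4 = value77                                                            
$ python -c "print(list(range(5)))"                                       
[0, 1, 2, 3, 4]                                                           
$ python -c "print(10 ** 3)"                                              
1000                                                                      
$ echo hello                                                              
hello                                                                     
$ █                                                                       
                                                                          
                                                                          
                                                                          
                                                                          
                                                                          
                                                                          
                                                                          
                                                                          
                                                                          
                                                                          
                                                                          
                                                                          
                                                                          


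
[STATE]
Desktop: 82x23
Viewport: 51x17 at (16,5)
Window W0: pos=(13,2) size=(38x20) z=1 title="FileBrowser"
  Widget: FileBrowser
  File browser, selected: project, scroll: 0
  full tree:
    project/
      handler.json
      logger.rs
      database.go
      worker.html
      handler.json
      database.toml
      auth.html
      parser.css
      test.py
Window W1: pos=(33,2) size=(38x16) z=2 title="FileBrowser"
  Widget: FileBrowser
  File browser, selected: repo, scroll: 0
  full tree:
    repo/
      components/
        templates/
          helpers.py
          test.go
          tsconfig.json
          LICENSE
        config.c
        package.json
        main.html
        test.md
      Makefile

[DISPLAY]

[-] project/     ┃> [-] repo/                      
  handler.json   ┃    [+] components/              
  logger.rs      ┃    Makefile                     
  database.go    ┃                                 
  worker.html    ┃                                 
  handler.json   ┃                                 
  database.toml  ┃                                 
  auth.html      ┃                                 
  parser.css     ┃                                 
  test.py        ┃                                 
                 ┃                                 
                 ┃                                 
                 ┗━━━━━━━━━━━━━━━━━━━━━━━━━━━━━━━━━
                                  ┃                
                                  ┃                
                                  ┃                
━━━━━━━━━━━━━━━━━━━━━━━━━━━━━━━━━━┛                


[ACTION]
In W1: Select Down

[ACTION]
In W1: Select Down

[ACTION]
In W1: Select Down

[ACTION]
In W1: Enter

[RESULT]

[-] project/     ┃  [-] repo/                      
  handler.json   ┃    [+] components/              
  logger.rs      ┃  > Makefile                     
  database.go    ┃                                 
  worker.html    ┃                                 
  handler.json   ┃                                 
  database.toml  ┃                                 
  auth.html      ┃                                 
  parser.css     ┃                                 
  test.py        ┃                                 
                 ┃                                 
                 ┃                                 
                 ┗━━━━━━━━━━━━━━━━━━━━━━━━━━━━━━━━━
                                  ┃                
                                  ┃                
                                  ┃                
━━━━━━━━━━━━━━━━━━━━━━━━━━━━━━━━━━┛                


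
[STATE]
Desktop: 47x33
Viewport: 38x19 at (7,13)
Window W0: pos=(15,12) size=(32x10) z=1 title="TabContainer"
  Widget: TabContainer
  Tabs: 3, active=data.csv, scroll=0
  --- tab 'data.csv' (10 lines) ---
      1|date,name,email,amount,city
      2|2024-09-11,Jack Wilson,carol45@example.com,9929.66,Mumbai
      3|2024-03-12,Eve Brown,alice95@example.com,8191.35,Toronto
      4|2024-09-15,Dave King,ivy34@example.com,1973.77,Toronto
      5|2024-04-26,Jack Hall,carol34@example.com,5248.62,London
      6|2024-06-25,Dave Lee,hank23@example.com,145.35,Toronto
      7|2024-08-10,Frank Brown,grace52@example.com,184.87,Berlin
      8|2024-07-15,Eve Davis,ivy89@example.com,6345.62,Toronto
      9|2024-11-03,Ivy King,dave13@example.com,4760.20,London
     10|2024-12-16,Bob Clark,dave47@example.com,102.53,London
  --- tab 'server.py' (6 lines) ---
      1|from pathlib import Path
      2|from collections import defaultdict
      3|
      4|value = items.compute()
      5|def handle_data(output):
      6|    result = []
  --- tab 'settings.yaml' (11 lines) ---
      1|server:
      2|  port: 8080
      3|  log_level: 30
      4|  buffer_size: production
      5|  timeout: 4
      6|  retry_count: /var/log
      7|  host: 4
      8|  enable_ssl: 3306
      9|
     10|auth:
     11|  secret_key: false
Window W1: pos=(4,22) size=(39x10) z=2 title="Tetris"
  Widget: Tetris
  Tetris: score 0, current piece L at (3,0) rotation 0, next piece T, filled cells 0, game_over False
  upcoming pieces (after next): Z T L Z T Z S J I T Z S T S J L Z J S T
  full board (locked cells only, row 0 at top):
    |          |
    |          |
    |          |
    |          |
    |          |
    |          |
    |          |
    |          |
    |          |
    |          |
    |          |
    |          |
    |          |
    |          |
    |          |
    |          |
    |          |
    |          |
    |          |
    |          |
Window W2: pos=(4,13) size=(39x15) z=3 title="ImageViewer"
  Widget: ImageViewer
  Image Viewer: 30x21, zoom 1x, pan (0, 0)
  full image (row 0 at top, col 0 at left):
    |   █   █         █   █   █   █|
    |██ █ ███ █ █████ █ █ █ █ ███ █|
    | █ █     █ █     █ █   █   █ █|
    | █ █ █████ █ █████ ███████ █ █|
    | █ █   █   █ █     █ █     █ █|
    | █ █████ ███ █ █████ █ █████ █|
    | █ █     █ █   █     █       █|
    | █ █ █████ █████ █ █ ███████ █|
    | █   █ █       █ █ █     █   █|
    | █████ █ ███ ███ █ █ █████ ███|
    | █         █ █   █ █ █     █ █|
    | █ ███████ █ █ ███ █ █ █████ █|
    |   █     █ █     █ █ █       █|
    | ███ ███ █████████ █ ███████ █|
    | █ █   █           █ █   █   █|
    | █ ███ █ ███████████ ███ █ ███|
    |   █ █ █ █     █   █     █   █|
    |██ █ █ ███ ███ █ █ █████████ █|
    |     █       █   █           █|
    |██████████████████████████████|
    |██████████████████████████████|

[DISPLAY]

━━━━━━━━━━━━━━━━━━━━━━━━━━━━━━━━━━━┓  
mageViewer                         ┃──
───────────────────────────────────┨ti
 █   █         █   █   █   █       ┃──
 █ ███ █ █████ █ █ █ █ ███ █       ┃  
 █     █ █     █ █   █   █ █       ┃l4
 █ █████ █ █████ ███████ █ █       ┃5@
 █   █   █ █     █ █     █ █       ┃ex
 █████ ███ █ █████ █ █████ █       ┃━━
 █     █ █   █     █       █       ┃  
 █ █████ █████ █ █ ███████ █       ┃  
   █ █       █ █ █     █   █       ┃  
████ █ ███ ███ █ █ █████ ███       ┃  
         █ █   █ █ █     █ █       ┃  
━━━━━━━━━━━━━━━━━━━━━━━━━━━━━━━━━━━┛  
        │                          ┃  
        │                          ┃  
        │                          ┃  
━━━━━━━━━━━━━━━━━━━━━━━━━━━━━━━━━━━┛  


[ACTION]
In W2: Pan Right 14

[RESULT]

━━━━━━━━━━━━━━━━━━━━━━━━━━━━━━━━━━━┓  
mageViewer                         ┃──
───────────────────────────────────┨ti
 █   █   █   █                     ┃──
 █ █ █ █ ███ █                     ┃  
 █ █   █   █ █                     ┃l4
██ ███████ █ █                     ┃5@
   █ █     █ █                     ┃ex
████ █ █████ █                     ┃━━
     █       █                     ┃  
 █ █ ███████ █                     ┃  
 █ █     █   █                     ┃  
 █ █ █████ ███                     ┃  
 █ █ █     █ █                     ┃  
━━━━━━━━━━━━━━━━━━━━━━━━━━━━━━━━━━━┛  
        │                          ┃  
        │                          ┃  
        │                          ┃  
━━━━━━━━━━━━━━━━━━━━━━━━━━━━━━━━━━━┛  


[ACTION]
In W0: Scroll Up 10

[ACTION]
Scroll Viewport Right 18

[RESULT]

━━━━━━━━━━━━━━━━━━━━━━━━━━━━━━━━━┓   ┃
geViewer                         ┃───┨
─────────────────────────────────┨tin┃
   █   █   █                     ┃───┃
 █ █ █ ███ █                     ┃   ┃
 █   █   █ █                     ┃l45┃
 ███████ █ █                     ┃5@e┃
 █ █     █ █                     ┃exa┃
██ █ █████ █                     ┃━━━┛
   █       █                     ┃    
 █ ███████ █                     ┃    
 █     █   █                     ┃    
 █ █████ ███                     ┃    
 █ █     █ █                     ┃    
━━━━━━━━━━━━━━━━━━━━━━━━━━━━━━━━━┛    
      │                          ┃    
      │                          ┃    
      │                          ┃    
━━━━━━━━━━━━━━━━━━━━━━━━━━━━━━━━━┛    


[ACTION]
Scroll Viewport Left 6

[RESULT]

 ┏━━━━━━━━━━━━━━━━━━━━━━━━━━━━━━━━━━━━
 ┃ ImageViewer                        
 ┠────────────────────────────────────
 ┃   █   █   █   █                    
 ┃██ █ █ █ █ ███ █                    
 ┃   █ █   █   █ █                    
 ┃████ ███████ █ █                    
 ┃     █ █     █ █                    
 ┃ █████ █ █████ █                    
 ┃ █     █       █                    
 ┃██ █ █ ███████ █                    
 ┃ █ █ █     █   █                    
 ┃██ █ █ █████ ███                    
 ┃   █ █ █     █ █                    
 ┗━━━━━━━━━━━━━━━━━━━━━━━━━━━━━━━━━━━━
 ┃          │                         
 ┃          │                         
 ┃          │                         
 ┗━━━━━━━━━━━━━━━━━━━━━━━━━━━━━━━━━━━━
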